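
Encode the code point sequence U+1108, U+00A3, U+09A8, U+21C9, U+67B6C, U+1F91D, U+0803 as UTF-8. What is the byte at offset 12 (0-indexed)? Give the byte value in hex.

U+1108 → 3-byte form E1 84 88 at offsets 0–2.
U+00A3 → 2-byte form C2 A3 at offsets 3–4.
U+09A8 → 3-byte form E0 A6 A8 at offsets 5–7.
U+21C9 → 3-byte form E2 87 89 at offsets 8–10.
U+67B6C → 4-byte form F1 A7 AD AC at offsets 11–14.
Offset 12 falls in char 5's range; it's byte 2 of F1 A7 AD AC = 0xA7.

0xA7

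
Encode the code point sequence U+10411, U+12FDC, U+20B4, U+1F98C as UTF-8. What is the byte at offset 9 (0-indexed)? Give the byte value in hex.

0x82

U+10411 → 4-byte form F0 90 90 91 at offsets 0–3.
U+12FDC → 4-byte form F0 92 BF 9C at offsets 4–7.
U+20B4 → 3-byte form E2 82 B4 at offsets 8–10.
Offset 9 falls in char 3's range; it's byte 2 of E2 82 B4 = 0x82.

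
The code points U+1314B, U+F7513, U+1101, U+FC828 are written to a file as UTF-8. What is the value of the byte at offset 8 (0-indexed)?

U+1314B → 4-byte form F0 93 85 8B at offsets 0–3.
U+F7513 → 4-byte form F3 B7 94 93 at offsets 4–7.
U+1101 → 3-byte form E1 84 81 at offsets 8–10.
Offset 8 falls in char 3's range; it's byte 1 of E1 84 81 = 0xE1.

0xE1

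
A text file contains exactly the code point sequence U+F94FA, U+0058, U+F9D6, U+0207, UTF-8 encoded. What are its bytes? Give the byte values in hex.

U+F94FA: 4-byte form → F3 B9 93 BA.
U+0058: 1-byte form → 58.
U+F9D6: 3-byte form → EF A7 96.
U+0207: 2-byte form → C8 87.
Concatenated (10 bytes): F3 B9 93 BA 58 EF A7 96 C8 87.

F3 B9 93 BA 58 EF A7 96 C8 87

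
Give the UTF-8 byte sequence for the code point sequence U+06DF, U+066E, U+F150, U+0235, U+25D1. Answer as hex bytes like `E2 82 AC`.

DB 9F D9 AE EF 85 90 C8 B5 E2 97 91

U+06DF: 2-byte form → DB 9F.
U+066E: 2-byte form → D9 AE.
U+F150: 3-byte form → EF 85 90.
U+0235: 2-byte form → C8 B5.
U+25D1: 3-byte form → E2 97 91.
Concatenated (12 bytes): DB 9F D9 AE EF 85 90 C8 B5 E2 97 91.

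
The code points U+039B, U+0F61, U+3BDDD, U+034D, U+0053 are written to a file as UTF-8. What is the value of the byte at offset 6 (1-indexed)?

0xF0

1-indexed offset 6 is 0-indexed offset 5.
U+039B → 2-byte form CE 9B at offsets 0–1.
U+0F61 → 3-byte form E0 BD A1 at offsets 2–4.
U+3BDDD → 4-byte form F0 BB B7 9D at offsets 5–8.
Offset 5 falls in char 3's range; it's byte 1 of F0 BB B7 9D = 0xF0.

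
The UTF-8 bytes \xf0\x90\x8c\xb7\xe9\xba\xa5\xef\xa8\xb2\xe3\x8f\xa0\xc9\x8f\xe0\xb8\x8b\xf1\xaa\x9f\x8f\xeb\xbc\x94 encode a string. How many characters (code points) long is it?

Byte at offset 0: 0xF0 = 11110000 → 4-byte char (#1). Advance 4.
Byte at offset 4: 0xE9 = 11101001 → 3-byte char (#2). Advance 3.
Byte at offset 7: 0xEF = 11101111 → 3-byte char (#3). Advance 3.
Byte at offset 10: 0xE3 = 11100011 → 3-byte char (#4). Advance 3.
Byte at offset 13: 0xC9 = 11001001 → 2-byte char (#5). Advance 2.
Byte at offset 15: 0xE0 = 11100000 → 3-byte char (#6). Advance 3.
Byte at offset 18: 0xF1 = 11110001 → 4-byte char (#7). Advance 4.
Byte at offset 22: 0xEB = 11101011 → 3-byte char (#8). Advance 3.
Reached end at offset 25 after 8 code points.

8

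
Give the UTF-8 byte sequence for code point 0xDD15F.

U+DD15F = 0xDD15F = 905567 decimal. In range U+10000–U+10FFFF → 4-byte form: 11110xxx 10xxxxxx 10xxxxxx 10xxxxxx.
Binary (21 bits): 011011101000101011111.
Split 3+6+6+6: 011 | 011101 | 000101 | 011111.
Byte 1: 11110011 = 0xF3.
Byte 2: 10011101 = 0x9D.
Byte 3: 10000101 = 0x85.
Byte 4: 10011111 = 0x9F.

F3 9D 85 9F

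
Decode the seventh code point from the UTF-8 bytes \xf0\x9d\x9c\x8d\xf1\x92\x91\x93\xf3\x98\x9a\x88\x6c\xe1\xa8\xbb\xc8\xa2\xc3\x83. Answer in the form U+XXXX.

U+00C3

Offset 0: leading byte 0xF0 = 11110000 → 4-byte char #1 = F0 9D 9C 8D.
Offset 4: leading byte 0xF1 = 11110001 → 4-byte char #2 = F1 92 91 93.
Offset 8: leading byte 0xF3 = 11110011 → 4-byte char #3 = F3 98 9A 88.
Offset 12: leading byte 0x6C = 01101100 → 1-byte char #4 = 6C.
Offset 13: leading byte 0xE1 = 11100001 → 3-byte char #5 = E1 A8 BB.
Offset 16: leading byte 0xC8 = 11001000 → 2-byte char #6 = C8 A2.
Offset 18: leading byte 0xC3 = 11000011 → 2-byte char #7 = C3 83.
Leading byte 0xC3 = 11000011 matches 110xxxxx → 2-byte sequence.
Byte 1: 0xC3 = 11000011, payload 00011 (5 bits).
Byte 2: 0x83 = 10000011 (10xxxxxx ✓), payload 000011.
Concatenate: 00011000011 = 0xC3 (11 bits → U+00C3).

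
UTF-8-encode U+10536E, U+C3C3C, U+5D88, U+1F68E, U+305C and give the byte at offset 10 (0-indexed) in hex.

U+10536E → 4-byte form F4 85 8D AE at offsets 0–3.
U+C3C3C → 4-byte form F3 83 B0 BC at offsets 4–7.
U+5D88 → 3-byte form E5 B6 88 at offsets 8–10.
Offset 10 falls in char 3's range; it's byte 3 of E5 B6 88 = 0x88.

0x88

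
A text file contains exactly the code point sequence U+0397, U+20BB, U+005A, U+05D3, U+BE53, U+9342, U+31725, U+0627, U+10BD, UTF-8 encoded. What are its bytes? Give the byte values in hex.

U+0397: 2-byte form → CE 97.
U+20BB: 3-byte form → E2 82 BB.
U+005A: 1-byte form → 5A.
U+05D3: 2-byte form → D7 93.
U+BE53: 3-byte form → EB B9 93.
U+9342: 3-byte form → E9 8D 82.
U+31725: 4-byte form → F0 B1 9C A5.
U+0627: 2-byte form → D8 A7.
U+10BD: 3-byte form → E1 82 BD.
Concatenated (23 bytes): CE 97 E2 82 BB 5A D7 93 EB B9 93 E9 8D 82 F0 B1 9C A5 D8 A7 E1 82 BD.

CE 97 E2 82 BB 5A D7 93 EB B9 93 E9 8D 82 F0 B1 9C A5 D8 A7 E1 82 BD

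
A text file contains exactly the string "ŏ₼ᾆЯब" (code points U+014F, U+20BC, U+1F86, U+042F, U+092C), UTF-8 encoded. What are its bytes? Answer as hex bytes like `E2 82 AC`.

C5 8F E2 82 BC E1 BE 86 D0 AF E0 A4 AC

U+014F: 2-byte form → C5 8F.
U+20BC: 3-byte form → E2 82 BC.
U+1F86: 3-byte form → E1 BE 86.
U+042F: 2-byte form → D0 AF.
U+092C: 3-byte form → E0 A4 AC.
Concatenated (13 bytes): C5 8F E2 82 BC E1 BE 86 D0 AF E0 A4 AC.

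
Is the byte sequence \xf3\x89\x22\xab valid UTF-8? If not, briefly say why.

invalid (non-continuation byte where continuation expected)

Leading byte 0xF3 = 11110011 → 4-byte form.
Byte 3 is 0x22 = 00100010, which is not 10xxxxxx — expected a continuation byte.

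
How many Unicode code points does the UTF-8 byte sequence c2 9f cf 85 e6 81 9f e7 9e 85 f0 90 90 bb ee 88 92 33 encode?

Byte at offset 0: 0xC2 = 11000010 → 2-byte char (#1). Advance 2.
Byte at offset 2: 0xCF = 11001111 → 2-byte char (#2). Advance 2.
Byte at offset 4: 0xE6 = 11100110 → 3-byte char (#3). Advance 3.
Byte at offset 7: 0xE7 = 11100111 → 3-byte char (#4). Advance 3.
Byte at offset 10: 0xF0 = 11110000 → 4-byte char (#5). Advance 4.
Byte at offset 14: 0xEE = 11101110 → 3-byte char (#6). Advance 3.
Byte at offset 17: 0x33 = 00110011 → 1-byte char (#7). Advance 1.
Reached end at offset 18 after 7 code points.

7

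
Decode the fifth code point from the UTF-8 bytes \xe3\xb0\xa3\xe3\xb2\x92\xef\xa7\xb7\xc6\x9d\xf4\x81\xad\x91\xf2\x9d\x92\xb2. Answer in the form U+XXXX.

Offset 0: leading byte 0xE3 = 11100011 → 3-byte char #1 = E3 B0 A3.
Offset 3: leading byte 0xE3 = 11100011 → 3-byte char #2 = E3 B2 92.
Offset 6: leading byte 0xEF = 11101111 → 3-byte char #3 = EF A7 B7.
Offset 9: leading byte 0xC6 = 11000110 → 2-byte char #4 = C6 9D.
Offset 11: leading byte 0xF4 = 11110100 → 4-byte char #5 = F4 81 AD 91.
Leading byte 0xF4 = 11110100 matches 11110xxx → 4-byte sequence.
Byte 1: 0xF4 = 11110100, payload 100 (3 bits).
Byte 2: 0x81 = 10000001 (10xxxxxx ✓), payload 000001.
Byte 3: 0xAD = 10101101 (10xxxxxx ✓), payload 101101.
Byte 4: 0x91 = 10010001 (10xxxxxx ✓), payload 010001.
Concatenate: 100000001101101010001 = 0x101B51 (21 bits → U+101B51).

U+101B51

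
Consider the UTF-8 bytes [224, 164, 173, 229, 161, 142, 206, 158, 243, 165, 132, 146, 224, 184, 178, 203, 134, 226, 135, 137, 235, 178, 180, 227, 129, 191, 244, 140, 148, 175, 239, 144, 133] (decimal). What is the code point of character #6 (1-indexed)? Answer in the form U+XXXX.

U+02C6

Offset 0: leading byte 0xE0 = 11100000 → 3-byte char #1 = E0 A4 AD.
Offset 3: leading byte 0xE5 = 11100101 → 3-byte char #2 = E5 A1 8E.
Offset 6: leading byte 0xCE = 11001110 → 2-byte char #3 = CE 9E.
Offset 8: leading byte 0xF3 = 11110011 → 4-byte char #4 = F3 A5 84 92.
Offset 12: leading byte 0xE0 = 11100000 → 3-byte char #5 = E0 B8 B2.
Offset 15: leading byte 0xCB = 11001011 → 2-byte char #6 = CB 86.
Leading byte 0xCB = 11001011 matches 110xxxxx → 2-byte sequence.
Byte 1: 0xCB = 11001011, payload 01011 (5 bits).
Byte 2: 0x86 = 10000110 (10xxxxxx ✓), payload 000110.
Concatenate: 01011000110 = 0x2C6 (11 bits → U+02C6).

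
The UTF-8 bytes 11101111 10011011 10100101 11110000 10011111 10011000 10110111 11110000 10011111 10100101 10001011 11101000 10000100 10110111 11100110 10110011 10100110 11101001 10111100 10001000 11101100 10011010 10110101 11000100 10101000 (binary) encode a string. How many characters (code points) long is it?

Byte at offset 0: 0xEF = 11101111 → 3-byte char (#1). Advance 3.
Byte at offset 3: 0xF0 = 11110000 → 4-byte char (#2). Advance 4.
Byte at offset 7: 0xF0 = 11110000 → 4-byte char (#3). Advance 4.
Byte at offset 11: 0xE8 = 11101000 → 3-byte char (#4). Advance 3.
Byte at offset 14: 0xE6 = 11100110 → 3-byte char (#5). Advance 3.
Byte at offset 17: 0xE9 = 11101001 → 3-byte char (#6). Advance 3.
Byte at offset 20: 0xEC = 11101100 → 3-byte char (#7). Advance 3.
Byte at offset 23: 0xC4 = 11000100 → 2-byte char (#8). Advance 2.
Reached end at offset 25 after 8 code points.

8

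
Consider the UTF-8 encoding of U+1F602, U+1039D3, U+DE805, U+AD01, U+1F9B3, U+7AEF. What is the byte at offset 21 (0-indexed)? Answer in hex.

0xAF

U+1F602 → 4-byte form F0 9F 98 82 at offsets 0–3.
U+1039D3 → 4-byte form F4 83 A7 93 at offsets 4–7.
U+DE805 → 4-byte form F3 9E A0 85 at offsets 8–11.
U+AD01 → 3-byte form EA B4 81 at offsets 12–14.
U+1F9B3 → 4-byte form F0 9F A6 B3 at offsets 15–18.
U+7AEF → 3-byte form E7 AB AF at offsets 19–21.
Offset 21 falls in char 6's range; it's byte 3 of E7 AB AF = 0xAF.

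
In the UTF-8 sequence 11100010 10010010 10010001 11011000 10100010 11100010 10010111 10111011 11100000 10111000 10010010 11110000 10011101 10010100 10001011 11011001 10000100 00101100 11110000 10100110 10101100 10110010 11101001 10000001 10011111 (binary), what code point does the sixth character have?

Offset 0: leading byte 0xE2 = 11100010 → 3-byte char #1 = E2 92 91.
Offset 3: leading byte 0xD8 = 11011000 → 2-byte char #2 = D8 A2.
Offset 5: leading byte 0xE2 = 11100010 → 3-byte char #3 = E2 97 BB.
Offset 8: leading byte 0xE0 = 11100000 → 3-byte char #4 = E0 B8 92.
Offset 11: leading byte 0xF0 = 11110000 → 4-byte char #5 = F0 9D 94 8B.
Offset 15: leading byte 0xD9 = 11011001 → 2-byte char #6 = D9 84.
Leading byte 0xD9 = 11011001 matches 110xxxxx → 2-byte sequence.
Byte 1: 0xD9 = 11011001, payload 11001 (5 bits).
Byte 2: 0x84 = 10000100 (10xxxxxx ✓), payload 000100.
Concatenate: 11001000100 = 0x644 (11 bits → U+0644).

U+0644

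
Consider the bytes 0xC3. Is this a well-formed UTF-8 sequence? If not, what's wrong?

Leading byte 0xC3 = 11000011 → 2-byte form, but only 1 byte is present.

invalid (sequence truncated)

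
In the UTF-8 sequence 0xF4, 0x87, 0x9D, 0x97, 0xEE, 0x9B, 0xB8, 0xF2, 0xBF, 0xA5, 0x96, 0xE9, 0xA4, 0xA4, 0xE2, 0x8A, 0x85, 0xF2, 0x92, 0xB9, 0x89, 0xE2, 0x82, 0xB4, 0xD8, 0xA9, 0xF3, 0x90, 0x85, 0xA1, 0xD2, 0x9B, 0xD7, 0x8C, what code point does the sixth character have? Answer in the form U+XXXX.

Offset 0: leading byte 0xF4 = 11110100 → 4-byte char #1 = F4 87 9D 97.
Offset 4: leading byte 0xEE = 11101110 → 3-byte char #2 = EE 9B B8.
Offset 7: leading byte 0xF2 = 11110010 → 4-byte char #3 = F2 BF A5 96.
Offset 11: leading byte 0xE9 = 11101001 → 3-byte char #4 = E9 A4 A4.
Offset 14: leading byte 0xE2 = 11100010 → 3-byte char #5 = E2 8A 85.
Offset 17: leading byte 0xF2 = 11110010 → 4-byte char #6 = F2 92 B9 89.
Leading byte 0xF2 = 11110010 matches 11110xxx → 4-byte sequence.
Byte 1: 0xF2 = 11110010, payload 010 (3 bits).
Byte 2: 0x92 = 10010010 (10xxxxxx ✓), payload 010010.
Byte 3: 0xB9 = 10111001 (10xxxxxx ✓), payload 111001.
Byte 4: 0x89 = 10001001 (10xxxxxx ✓), payload 001001.
Concatenate: 010010010111001001001 = 0x92E49 (21 bits → U+92E49).

U+92E49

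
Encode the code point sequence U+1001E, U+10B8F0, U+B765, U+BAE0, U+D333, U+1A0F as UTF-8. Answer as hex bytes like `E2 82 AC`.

U+1001E: 4-byte form → F0 90 80 9E.
U+10B8F0: 4-byte form → F4 8B A3 B0.
U+B765: 3-byte form → EB 9D A5.
U+BAE0: 3-byte form → EB AB A0.
U+D333: 3-byte form → ED 8C B3.
U+1A0F: 3-byte form → E1 A8 8F.
Concatenated (20 bytes): F0 90 80 9E F4 8B A3 B0 EB 9D A5 EB AB A0 ED 8C B3 E1 A8 8F.

F0 90 80 9E F4 8B A3 B0 EB 9D A5 EB AB A0 ED 8C B3 E1 A8 8F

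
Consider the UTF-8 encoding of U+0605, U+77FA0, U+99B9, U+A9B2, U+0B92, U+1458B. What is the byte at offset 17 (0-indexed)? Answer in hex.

0x96

U+0605 → 2-byte form D8 85 at offsets 0–1.
U+77FA0 → 4-byte form F1 B7 BE A0 at offsets 2–5.
U+99B9 → 3-byte form E9 A6 B9 at offsets 6–8.
U+A9B2 → 3-byte form EA A6 B2 at offsets 9–11.
U+0B92 → 3-byte form E0 AE 92 at offsets 12–14.
U+1458B → 4-byte form F0 94 96 8B at offsets 15–18.
Offset 17 falls in char 6's range; it's byte 3 of F0 94 96 8B = 0x96.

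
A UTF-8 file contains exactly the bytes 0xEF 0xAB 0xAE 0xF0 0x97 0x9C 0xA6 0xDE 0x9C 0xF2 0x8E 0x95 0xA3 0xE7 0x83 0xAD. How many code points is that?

5

Byte at offset 0: 0xEF = 11101111 → 3-byte char (#1). Advance 3.
Byte at offset 3: 0xF0 = 11110000 → 4-byte char (#2). Advance 4.
Byte at offset 7: 0xDE = 11011110 → 2-byte char (#3). Advance 2.
Byte at offset 9: 0xF2 = 11110010 → 4-byte char (#4). Advance 4.
Byte at offset 13: 0xE7 = 11100111 → 3-byte char (#5). Advance 3.
Reached end at offset 16 after 5 code points.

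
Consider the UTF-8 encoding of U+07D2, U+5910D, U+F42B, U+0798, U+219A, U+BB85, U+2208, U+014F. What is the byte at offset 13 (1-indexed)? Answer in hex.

1-indexed offset 13 is 0-indexed offset 12.
U+07D2 → 2-byte form DF 92 at offsets 0–1.
U+5910D → 4-byte form F1 99 84 8D at offsets 2–5.
U+F42B → 3-byte form EF 90 AB at offsets 6–8.
U+0798 → 2-byte form DE 98 at offsets 9–10.
U+219A → 3-byte form E2 86 9A at offsets 11–13.
Offset 12 falls in char 5's range; it's byte 2 of E2 86 9A = 0x86.

0x86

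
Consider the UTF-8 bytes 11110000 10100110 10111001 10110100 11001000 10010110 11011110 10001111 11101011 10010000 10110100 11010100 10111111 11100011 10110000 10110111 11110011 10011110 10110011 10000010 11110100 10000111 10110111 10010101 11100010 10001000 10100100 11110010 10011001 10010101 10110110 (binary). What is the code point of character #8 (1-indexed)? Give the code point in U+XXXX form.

Offset 0: leading byte 0xF0 = 11110000 → 4-byte char #1 = F0 A6 B9 B4.
Offset 4: leading byte 0xC8 = 11001000 → 2-byte char #2 = C8 96.
Offset 6: leading byte 0xDE = 11011110 → 2-byte char #3 = DE 8F.
Offset 8: leading byte 0xEB = 11101011 → 3-byte char #4 = EB 90 B4.
Offset 11: leading byte 0xD4 = 11010100 → 2-byte char #5 = D4 BF.
Offset 13: leading byte 0xE3 = 11100011 → 3-byte char #6 = E3 B0 B7.
Offset 16: leading byte 0xF3 = 11110011 → 4-byte char #7 = F3 9E B3 82.
Offset 20: leading byte 0xF4 = 11110100 → 4-byte char #8 = F4 87 B7 95.
Leading byte 0xF4 = 11110100 matches 11110xxx → 4-byte sequence.
Byte 1: 0xF4 = 11110100, payload 100 (3 bits).
Byte 2: 0x87 = 10000111 (10xxxxxx ✓), payload 000111.
Byte 3: 0xB7 = 10110111 (10xxxxxx ✓), payload 110111.
Byte 4: 0x95 = 10010101 (10xxxxxx ✓), payload 010101.
Concatenate: 100000111110111010101 = 0x107DD5 (21 bits → U+107DD5).

U+107DD5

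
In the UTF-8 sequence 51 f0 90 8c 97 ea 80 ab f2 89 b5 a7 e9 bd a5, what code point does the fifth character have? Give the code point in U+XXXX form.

U+9F65

Offset 0: leading byte 0x51 = 01010001 → 1-byte char #1 = 51.
Offset 1: leading byte 0xF0 = 11110000 → 4-byte char #2 = F0 90 8C 97.
Offset 5: leading byte 0xEA = 11101010 → 3-byte char #3 = EA 80 AB.
Offset 8: leading byte 0xF2 = 11110010 → 4-byte char #4 = F2 89 B5 A7.
Offset 12: leading byte 0xE9 = 11101001 → 3-byte char #5 = E9 BD A5.
Leading byte 0xE9 = 11101001 matches 1110xxxx → 3-byte sequence.
Byte 1: 0xE9 = 11101001, payload 1001 (4 bits).
Byte 2: 0xBD = 10111101 (10xxxxxx ✓), payload 111101.
Byte 3: 0xA5 = 10100101 (10xxxxxx ✓), payload 100101.
Concatenate: 1001111101100101 = 0x9F65 (16 bits → U+9F65).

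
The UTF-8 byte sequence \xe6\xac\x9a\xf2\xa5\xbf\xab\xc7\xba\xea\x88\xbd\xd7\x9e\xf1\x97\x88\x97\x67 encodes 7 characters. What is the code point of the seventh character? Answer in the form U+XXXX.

Offset 0: leading byte 0xE6 = 11100110 → 3-byte char #1 = E6 AC 9A.
Offset 3: leading byte 0xF2 = 11110010 → 4-byte char #2 = F2 A5 BF AB.
Offset 7: leading byte 0xC7 = 11000111 → 2-byte char #3 = C7 BA.
Offset 9: leading byte 0xEA = 11101010 → 3-byte char #4 = EA 88 BD.
Offset 12: leading byte 0xD7 = 11010111 → 2-byte char #5 = D7 9E.
Offset 14: leading byte 0xF1 = 11110001 → 4-byte char #6 = F1 97 88 97.
Offset 18: leading byte 0x67 = 01100111 → 1-byte char #7 = 67.
Leading byte 0x67 = 01100111 matches 0xxxxxxx → 1-byte sequence.
Byte 1: 0x67 = 01100111, payload 1100111 (7 bits).
Concatenate: 1100111 = 0x67 (7 bits → U+0067).

U+0067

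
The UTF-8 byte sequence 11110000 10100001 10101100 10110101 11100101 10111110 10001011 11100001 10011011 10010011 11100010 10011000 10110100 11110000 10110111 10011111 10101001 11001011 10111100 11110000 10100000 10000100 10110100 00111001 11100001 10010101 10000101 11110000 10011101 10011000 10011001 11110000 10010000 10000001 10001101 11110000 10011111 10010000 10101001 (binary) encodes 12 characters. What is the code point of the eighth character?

U+0039

Offset 0: leading byte 0xF0 = 11110000 → 4-byte char #1 = F0 A1 AC B5.
Offset 4: leading byte 0xE5 = 11100101 → 3-byte char #2 = E5 BE 8B.
Offset 7: leading byte 0xE1 = 11100001 → 3-byte char #3 = E1 9B 93.
Offset 10: leading byte 0xE2 = 11100010 → 3-byte char #4 = E2 98 B4.
Offset 13: leading byte 0xF0 = 11110000 → 4-byte char #5 = F0 B7 9F A9.
Offset 17: leading byte 0xCB = 11001011 → 2-byte char #6 = CB BC.
Offset 19: leading byte 0xF0 = 11110000 → 4-byte char #7 = F0 A0 84 B4.
Offset 23: leading byte 0x39 = 00111001 → 1-byte char #8 = 39.
Leading byte 0x39 = 00111001 matches 0xxxxxxx → 1-byte sequence.
Byte 1: 0x39 = 00111001, payload 0111001 (7 bits).
Concatenate: 0111001 = 0x39 (7 bits → U+0039).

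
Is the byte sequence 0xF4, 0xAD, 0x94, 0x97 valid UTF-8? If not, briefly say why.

invalid (encodes a value above U+10FFFF)

Leading byte 0xF4 = 11110100 → 4-byte form.
Payload = 0x12D517, which exceeds U+10FFFF, the maximum Unicode code point. (Leading bytes F5–FF, or F4 followed by ≥ 0x90, are invalid.)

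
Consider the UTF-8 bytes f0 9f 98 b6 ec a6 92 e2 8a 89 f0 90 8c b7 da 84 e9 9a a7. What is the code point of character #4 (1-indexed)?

U+10337

Offset 0: leading byte 0xF0 = 11110000 → 4-byte char #1 = F0 9F 98 B6.
Offset 4: leading byte 0xEC = 11101100 → 3-byte char #2 = EC A6 92.
Offset 7: leading byte 0xE2 = 11100010 → 3-byte char #3 = E2 8A 89.
Offset 10: leading byte 0xF0 = 11110000 → 4-byte char #4 = F0 90 8C B7.
Leading byte 0xF0 = 11110000 matches 11110xxx → 4-byte sequence.
Byte 1: 0xF0 = 11110000, payload 000 (3 bits).
Byte 2: 0x90 = 10010000 (10xxxxxx ✓), payload 010000.
Byte 3: 0x8C = 10001100 (10xxxxxx ✓), payload 001100.
Byte 4: 0xB7 = 10110111 (10xxxxxx ✓), payload 110111.
Concatenate: 000010000001100110111 = 0x10337 (21 bits → U+10337).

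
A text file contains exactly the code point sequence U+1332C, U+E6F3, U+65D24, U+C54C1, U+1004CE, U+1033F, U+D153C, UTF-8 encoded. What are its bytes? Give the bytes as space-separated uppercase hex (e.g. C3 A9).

U+1332C: 4-byte form → F0 93 8C AC.
U+E6F3: 3-byte form → EE 9B B3.
U+65D24: 4-byte form → F1 A5 B4 A4.
U+C54C1: 4-byte form → F3 85 93 81.
U+1004CE: 4-byte form → F4 80 93 8E.
U+1033F: 4-byte form → F0 90 8C BF.
U+D153C: 4-byte form → F3 91 94 BC.
Concatenated (27 bytes): F0 93 8C AC EE 9B B3 F1 A5 B4 A4 F3 85 93 81 F4 80 93 8E F0 90 8C BF F3 91 94 BC.

F0 93 8C AC EE 9B B3 F1 A5 B4 A4 F3 85 93 81 F4 80 93 8E F0 90 8C BF F3 91 94 BC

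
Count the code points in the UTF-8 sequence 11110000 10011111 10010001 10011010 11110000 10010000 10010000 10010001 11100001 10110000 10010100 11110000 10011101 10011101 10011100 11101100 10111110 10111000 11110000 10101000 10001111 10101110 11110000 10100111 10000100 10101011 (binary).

7

Byte at offset 0: 0xF0 = 11110000 → 4-byte char (#1). Advance 4.
Byte at offset 4: 0xF0 = 11110000 → 4-byte char (#2). Advance 4.
Byte at offset 8: 0xE1 = 11100001 → 3-byte char (#3). Advance 3.
Byte at offset 11: 0xF0 = 11110000 → 4-byte char (#4). Advance 4.
Byte at offset 15: 0xEC = 11101100 → 3-byte char (#5). Advance 3.
Byte at offset 18: 0xF0 = 11110000 → 4-byte char (#6). Advance 4.
Byte at offset 22: 0xF0 = 11110000 → 4-byte char (#7). Advance 4.
Reached end at offset 26 after 7 code points.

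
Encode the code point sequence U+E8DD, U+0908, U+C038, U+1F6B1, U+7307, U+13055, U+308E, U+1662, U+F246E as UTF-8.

EE A3 9D E0 A4 88 EC 80 B8 F0 9F 9A B1 E7 8C 87 F0 93 81 95 E3 82 8E E1 99 A2 F3 B2 91 AE

U+E8DD: 3-byte form → EE A3 9D.
U+0908: 3-byte form → E0 A4 88.
U+C038: 3-byte form → EC 80 B8.
U+1F6B1: 4-byte form → F0 9F 9A B1.
U+7307: 3-byte form → E7 8C 87.
U+13055: 4-byte form → F0 93 81 95.
U+308E: 3-byte form → E3 82 8E.
U+1662: 3-byte form → E1 99 A2.
U+F246E: 4-byte form → F3 B2 91 AE.
Concatenated (30 bytes): EE A3 9D E0 A4 88 EC 80 B8 F0 9F 9A B1 E7 8C 87 F0 93 81 95 E3 82 8E E1 99 A2 F3 B2 91 AE.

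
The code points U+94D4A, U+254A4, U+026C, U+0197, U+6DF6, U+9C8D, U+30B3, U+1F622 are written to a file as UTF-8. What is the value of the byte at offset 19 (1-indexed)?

1-indexed offset 19 is 0-indexed offset 18.
U+94D4A → 4-byte form F2 94 B5 8A at offsets 0–3.
U+254A4 → 4-byte form F0 A5 92 A4 at offsets 4–7.
U+026C → 2-byte form C9 AC at offsets 8–9.
U+0197 → 2-byte form C6 97 at offsets 10–11.
U+6DF6 → 3-byte form E6 B7 B6 at offsets 12–14.
U+9C8D → 3-byte form E9 B2 8D at offsets 15–17.
U+30B3 → 3-byte form E3 82 B3 at offsets 18–20.
Offset 18 falls in char 7's range; it's byte 1 of E3 82 B3 = 0xE3.

0xE3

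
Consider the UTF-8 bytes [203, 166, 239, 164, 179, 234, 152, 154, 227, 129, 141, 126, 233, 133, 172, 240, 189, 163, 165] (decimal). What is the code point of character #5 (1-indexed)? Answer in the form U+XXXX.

Offset 0: leading byte 0xCB = 11001011 → 2-byte char #1 = CB A6.
Offset 2: leading byte 0xEF = 11101111 → 3-byte char #2 = EF A4 B3.
Offset 5: leading byte 0xEA = 11101010 → 3-byte char #3 = EA 98 9A.
Offset 8: leading byte 0xE3 = 11100011 → 3-byte char #4 = E3 81 8D.
Offset 11: leading byte 0x7E = 01111110 → 1-byte char #5 = 7E.
Leading byte 0x7E = 01111110 matches 0xxxxxxx → 1-byte sequence.
Byte 1: 0x7E = 01111110, payload 1111110 (7 bits).
Concatenate: 1111110 = 0x7E (7 bits → U+007E).

U+007E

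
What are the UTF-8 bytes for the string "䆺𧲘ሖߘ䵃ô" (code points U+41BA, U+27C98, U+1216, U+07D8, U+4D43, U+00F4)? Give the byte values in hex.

U+41BA: 3-byte form → E4 86 BA.
U+27C98: 4-byte form → F0 A7 B2 98.
U+1216: 3-byte form → E1 88 96.
U+07D8: 2-byte form → DF 98.
U+4D43: 3-byte form → E4 B5 83.
U+00F4: 2-byte form → C3 B4.
Concatenated (17 bytes): E4 86 BA F0 A7 B2 98 E1 88 96 DF 98 E4 B5 83 C3 B4.

E4 86 BA F0 A7 B2 98 E1 88 96 DF 98 E4 B5 83 C3 B4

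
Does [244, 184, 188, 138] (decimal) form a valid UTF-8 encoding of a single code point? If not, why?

invalid (encodes a value above U+10FFFF)

Leading byte 0xF4 = 11110100 → 4-byte form.
Payload = 0x138F0A, which exceeds U+10FFFF, the maximum Unicode code point. (Leading bytes F5–FF, or F4 followed by ≥ 0x90, are invalid.)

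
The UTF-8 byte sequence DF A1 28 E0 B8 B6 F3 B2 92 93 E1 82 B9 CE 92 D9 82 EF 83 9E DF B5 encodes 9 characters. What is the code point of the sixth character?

Offset 0: leading byte 0xDF = 11011111 → 2-byte char #1 = DF A1.
Offset 2: leading byte 0x28 = 00101000 → 1-byte char #2 = 28.
Offset 3: leading byte 0xE0 = 11100000 → 3-byte char #3 = E0 B8 B6.
Offset 6: leading byte 0xF3 = 11110011 → 4-byte char #4 = F3 B2 92 93.
Offset 10: leading byte 0xE1 = 11100001 → 3-byte char #5 = E1 82 B9.
Offset 13: leading byte 0xCE = 11001110 → 2-byte char #6 = CE 92.
Leading byte 0xCE = 11001110 matches 110xxxxx → 2-byte sequence.
Byte 1: 0xCE = 11001110, payload 01110 (5 bits).
Byte 2: 0x92 = 10010010 (10xxxxxx ✓), payload 010010.
Concatenate: 01110010010 = 0x392 (11 bits → U+0392).

U+0392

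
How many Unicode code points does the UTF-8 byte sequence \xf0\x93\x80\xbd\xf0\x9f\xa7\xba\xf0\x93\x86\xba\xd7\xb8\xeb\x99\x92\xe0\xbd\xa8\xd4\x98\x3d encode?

Byte at offset 0: 0xF0 = 11110000 → 4-byte char (#1). Advance 4.
Byte at offset 4: 0xF0 = 11110000 → 4-byte char (#2). Advance 4.
Byte at offset 8: 0xF0 = 11110000 → 4-byte char (#3). Advance 4.
Byte at offset 12: 0xD7 = 11010111 → 2-byte char (#4). Advance 2.
Byte at offset 14: 0xEB = 11101011 → 3-byte char (#5). Advance 3.
Byte at offset 17: 0xE0 = 11100000 → 3-byte char (#6). Advance 3.
Byte at offset 20: 0xD4 = 11010100 → 2-byte char (#7). Advance 2.
Byte at offset 22: 0x3D = 00111101 → 1-byte char (#8). Advance 1.
Reached end at offset 23 after 8 code points.

8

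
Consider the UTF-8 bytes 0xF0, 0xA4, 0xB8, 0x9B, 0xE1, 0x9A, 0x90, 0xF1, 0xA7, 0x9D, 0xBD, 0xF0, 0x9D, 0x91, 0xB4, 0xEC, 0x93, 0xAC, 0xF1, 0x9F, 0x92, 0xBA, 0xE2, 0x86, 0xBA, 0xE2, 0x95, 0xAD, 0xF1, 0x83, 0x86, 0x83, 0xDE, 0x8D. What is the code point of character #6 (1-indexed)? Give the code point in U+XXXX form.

Offset 0: leading byte 0xF0 = 11110000 → 4-byte char #1 = F0 A4 B8 9B.
Offset 4: leading byte 0xE1 = 11100001 → 3-byte char #2 = E1 9A 90.
Offset 7: leading byte 0xF1 = 11110001 → 4-byte char #3 = F1 A7 9D BD.
Offset 11: leading byte 0xF0 = 11110000 → 4-byte char #4 = F0 9D 91 B4.
Offset 15: leading byte 0xEC = 11101100 → 3-byte char #5 = EC 93 AC.
Offset 18: leading byte 0xF1 = 11110001 → 4-byte char #6 = F1 9F 92 BA.
Leading byte 0xF1 = 11110001 matches 11110xxx → 4-byte sequence.
Byte 1: 0xF1 = 11110001, payload 001 (3 bits).
Byte 2: 0x9F = 10011111 (10xxxxxx ✓), payload 011111.
Byte 3: 0x92 = 10010010 (10xxxxxx ✓), payload 010010.
Byte 4: 0xBA = 10111010 (10xxxxxx ✓), payload 111010.
Concatenate: 001011111010010111010 = 0x5F4BA (21 bits → U+5F4BA).

U+5F4BA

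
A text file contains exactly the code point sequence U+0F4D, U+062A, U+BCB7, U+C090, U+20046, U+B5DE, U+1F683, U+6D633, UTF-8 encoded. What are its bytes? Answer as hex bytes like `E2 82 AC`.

U+0F4D: 3-byte form → E0 BD 8D.
U+062A: 2-byte form → D8 AA.
U+BCB7: 3-byte form → EB B2 B7.
U+C090: 3-byte form → EC 82 90.
U+20046: 4-byte form → F0 A0 81 86.
U+B5DE: 3-byte form → EB 97 9E.
U+1F683: 4-byte form → F0 9F 9A 83.
U+6D633: 4-byte form → F1 AD 98 B3.
Concatenated (26 bytes): E0 BD 8D D8 AA EB B2 B7 EC 82 90 F0 A0 81 86 EB 97 9E F0 9F 9A 83 F1 AD 98 B3.

E0 BD 8D D8 AA EB B2 B7 EC 82 90 F0 A0 81 86 EB 97 9E F0 9F 9A 83 F1 AD 98 B3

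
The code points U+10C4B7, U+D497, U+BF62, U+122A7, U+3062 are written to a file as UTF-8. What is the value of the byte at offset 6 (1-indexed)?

0x92

1-indexed offset 6 is 0-indexed offset 5.
U+10C4B7 → 4-byte form F4 8C 92 B7 at offsets 0–3.
U+D497 → 3-byte form ED 92 97 at offsets 4–6.
Offset 5 falls in char 2's range; it's byte 2 of ED 92 97 = 0x92.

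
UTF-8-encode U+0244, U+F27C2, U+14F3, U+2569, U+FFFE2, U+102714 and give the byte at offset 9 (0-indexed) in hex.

0xE2

U+0244 → 2-byte form C9 84 at offsets 0–1.
U+F27C2 → 4-byte form F3 B2 9F 82 at offsets 2–5.
U+14F3 → 3-byte form E1 93 B3 at offsets 6–8.
U+2569 → 3-byte form E2 95 A9 at offsets 9–11.
Offset 9 falls in char 4's range; it's byte 1 of E2 95 A9 = 0xE2.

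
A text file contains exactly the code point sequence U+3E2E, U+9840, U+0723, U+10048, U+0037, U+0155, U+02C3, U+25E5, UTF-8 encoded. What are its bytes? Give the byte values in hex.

E3 B8 AE E9 A1 80 DC A3 F0 90 81 88 37 C5 95 CB 83 E2 97 A5

U+3E2E: 3-byte form → E3 B8 AE.
U+9840: 3-byte form → E9 A1 80.
U+0723: 2-byte form → DC A3.
U+10048: 4-byte form → F0 90 81 88.
U+0037: 1-byte form → 37.
U+0155: 2-byte form → C5 95.
U+02C3: 2-byte form → CB 83.
U+25E5: 3-byte form → E2 97 A5.
Concatenated (20 bytes): E3 B8 AE E9 A1 80 DC A3 F0 90 81 88 37 C5 95 CB 83 E2 97 A5.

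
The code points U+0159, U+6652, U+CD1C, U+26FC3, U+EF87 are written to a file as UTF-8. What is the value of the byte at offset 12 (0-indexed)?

0xEE

U+0159 → 2-byte form C5 99 at offsets 0–1.
U+6652 → 3-byte form E6 99 92 at offsets 2–4.
U+CD1C → 3-byte form EC B4 9C at offsets 5–7.
U+26FC3 → 4-byte form F0 A6 BF 83 at offsets 8–11.
U+EF87 → 3-byte form EE BE 87 at offsets 12–14.
Offset 12 falls in char 5's range; it's byte 1 of EE BE 87 = 0xEE.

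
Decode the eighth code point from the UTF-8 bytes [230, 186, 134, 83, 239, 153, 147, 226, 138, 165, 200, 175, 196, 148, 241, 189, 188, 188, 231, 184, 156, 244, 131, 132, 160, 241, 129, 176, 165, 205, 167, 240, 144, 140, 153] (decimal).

Offset 0: leading byte 0xE6 = 11100110 → 3-byte char #1 = E6 BA 86.
Offset 3: leading byte 0x53 = 01010011 → 1-byte char #2 = 53.
Offset 4: leading byte 0xEF = 11101111 → 3-byte char #3 = EF 99 93.
Offset 7: leading byte 0xE2 = 11100010 → 3-byte char #4 = E2 8A A5.
Offset 10: leading byte 0xC8 = 11001000 → 2-byte char #5 = C8 AF.
Offset 12: leading byte 0xC4 = 11000100 → 2-byte char #6 = C4 94.
Offset 14: leading byte 0xF1 = 11110001 → 4-byte char #7 = F1 BD BC BC.
Offset 18: leading byte 0xE7 = 11100111 → 3-byte char #8 = E7 B8 9C.
Leading byte 0xE7 = 11100111 matches 1110xxxx → 3-byte sequence.
Byte 1: 0xE7 = 11100111, payload 0111 (4 bits).
Byte 2: 0xB8 = 10111000 (10xxxxxx ✓), payload 111000.
Byte 3: 0x9C = 10011100 (10xxxxxx ✓), payload 011100.
Concatenate: 0111111000011100 = 0x7E1C (16 bits → U+7E1C).

U+7E1C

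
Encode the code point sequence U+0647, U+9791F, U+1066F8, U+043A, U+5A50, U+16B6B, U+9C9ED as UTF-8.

D9 87 F2 97 A4 9F F4 86 9B B8 D0 BA E5 A9 90 F0 96 AD AB F2 9C A7 AD

U+0647: 2-byte form → D9 87.
U+9791F: 4-byte form → F2 97 A4 9F.
U+1066F8: 4-byte form → F4 86 9B B8.
U+043A: 2-byte form → D0 BA.
U+5A50: 3-byte form → E5 A9 90.
U+16B6B: 4-byte form → F0 96 AD AB.
U+9C9ED: 4-byte form → F2 9C A7 AD.
Concatenated (23 bytes): D9 87 F2 97 A4 9F F4 86 9B B8 D0 BA E5 A9 90 F0 96 AD AB F2 9C A7 AD.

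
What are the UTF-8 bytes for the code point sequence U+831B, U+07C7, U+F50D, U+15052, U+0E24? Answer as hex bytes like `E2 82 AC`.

U+831B: 3-byte form → E8 8C 9B.
U+07C7: 2-byte form → DF 87.
U+F50D: 3-byte form → EF 94 8D.
U+15052: 4-byte form → F0 95 81 92.
U+0E24: 3-byte form → E0 B8 A4.
Concatenated (15 bytes): E8 8C 9B DF 87 EF 94 8D F0 95 81 92 E0 B8 A4.

E8 8C 9B DF 87 EF 94 8D F0 95 81 92 E0 B8 A4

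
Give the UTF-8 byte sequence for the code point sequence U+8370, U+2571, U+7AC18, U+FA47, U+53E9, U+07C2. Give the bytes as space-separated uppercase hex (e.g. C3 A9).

E8 8D B0 E2 95 B1 F1 BA B0 98 EF A9 87 E5 8F A9 DF 82

U+8370: 3-byte form → E8 8D B0.
U+2571: 3-byte form → E2 95 B1.
U+7AC18: 4-byte form → F1 BA B0 98.
U+FA47: 3-byte form → EF A9 87.
U+53E9: 3-byte form → E5 8F A9.
U+07C2: 2-byte form → DF 82.
Concatenated (18 bytes): E8 8D B0 E2 95 B1 F1 BA B0 98 EF A9 87 E5 8F A9 DF 82.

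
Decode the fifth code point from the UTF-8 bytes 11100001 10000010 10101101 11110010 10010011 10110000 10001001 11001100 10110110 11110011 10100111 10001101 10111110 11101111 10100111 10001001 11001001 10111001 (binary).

Offset 0: leading byte 0xE1 = 11100001 → 3-byte char #1 = E1 82 AD.
Offset 3: leading byte 0xF2 = 11110010 → 4-byte char #2 = F2 93 B0 89.
Offset 7: leading byte 0xCC = 11001100 → 2-byte char #3 = CC B6.
Offset 9: leading byte 0xF3 = 11110011 → 4-byte char #4 = F3 A7 8D BE.
Offset 13: leading byte 0xEF = 11101111 → 3-byte char #5 = EF A7 89.
Leading byte 0xEF = 11101111 matches 1110xxxx → 3-byte sequence.
Byte 1: 0xEF = 11101111, payload 1111 (4 bits).
Byte 2: 0xA7 = 10100111 (10xxxxxx ✓), payload 100111.
Byte 3: 0x89 = 10001001 (10xxxxxx ✓), payload 001001.
Concatenate: 1111100111001001 = 0xF9C9 (16 bits → U+F9C9).

U+F9C9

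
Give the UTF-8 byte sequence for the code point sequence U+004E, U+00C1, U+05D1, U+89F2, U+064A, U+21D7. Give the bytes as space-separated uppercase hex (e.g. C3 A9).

U+004E: 1-byte form → 4E.
U+00C1: 2-byte form → C3 81.
U+05D1: 2-byte form → D7 91.
U+89F2: 3-byte form → E8 A7 B2.
U+064A: 2-byte form → D9 8A.
U+21D7: 3-byte form → E2 87 97.
Concatenated (13 bytes): 4E C3 81 D7 91 E8 A7 B2 D9 8A E2 87 97.

4E C3 81 D7 91 E8 A7 B2 D9 8A E2 87 97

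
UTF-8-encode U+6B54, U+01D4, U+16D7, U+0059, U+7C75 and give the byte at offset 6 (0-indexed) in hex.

0x9B

U+6B54 → 3-byte form E6 AD 94 at offsets 0–2.
U+01D4 → 2-byte form C7 94 at offsets 3–4.
U+16D7 → 3-byte form E1 9B 97 at offsets 5–7.
Offset 6 falls in char 3's range; it's byte 2 of E1 9B 97 = 0x9B.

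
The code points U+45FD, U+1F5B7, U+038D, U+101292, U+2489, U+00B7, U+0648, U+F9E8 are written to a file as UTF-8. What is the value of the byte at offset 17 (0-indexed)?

0xB7

U+45FD → 3-byte form E4 97 BD at offsets 0–2.
U+1F5B7 → 4-byte form F0 9F 96 B7 at offsets 3–6.
U+038D → 2-byte form CE 8D at offsets 7–8.
U+101292 → 4-byte form F4 81 8A 92 at offsets 9–12.
U+2489 → 3-byte form E2 92 89 at offsets 13–15.
U+00B7 → 2-byte form C2 B7 at offsets 16–17.
Offset 17 falls in char 6's range; it's byte 2 of C2 B7 = 0xB7.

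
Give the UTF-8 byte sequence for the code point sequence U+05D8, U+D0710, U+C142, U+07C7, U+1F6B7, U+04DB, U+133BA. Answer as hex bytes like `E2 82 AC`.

U+05D8: 2-byte form → D7 98.
U+D0710: 4-byte form → F3 90 9C 90.
U+C142: 3-byte form → EC 85 82.
U+07C7: 2-byte form → DF 87.
U+1F6B7: 4-byte form → F0 9F 9A B7.
U+04DB: 2-byte form → D3 9B.
U+133BA: 4-byte form → F0 93 8E BA.
Concatenated (21 bytes): D7 98 F3 90 9C 90 EC 85 82 DF 87 F0 9F 9A B7 D3 9B F0 93 8E BA.

D7 98 F3 90 9C 90 EC 85 82 DF 87 F0 9F 9A B7 D3 9B F0 93 8E BA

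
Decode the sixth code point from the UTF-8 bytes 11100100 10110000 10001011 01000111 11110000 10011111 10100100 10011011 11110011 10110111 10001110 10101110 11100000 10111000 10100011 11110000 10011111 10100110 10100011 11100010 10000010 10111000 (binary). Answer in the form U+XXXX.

U+1F9A3

Offset 0: leading byte 0xE4 = 11100100 → 3-byte char #1 = E4 B0 8B.
Offset 3: leading byte 0x47 = 01000111 → 1-byte char #2 = 47.
Offset 4: leading byte 0xF0 = 11110000 → 4-byte char #3 = F0 9F A4 9B.
Offset 8: leading byte 0xF3 = 11110011 → 4-byte char #4 = F3 B7 8E AE.
Offset 12: leading byte 0xE0 = 11100000 → 3-byte char #5 = E0 B8 A3.
Offset 15: leading byte 0xF0 = 11110000 → 4-byte char #6 = F0 9F A6 A3.
Leading byte 0xF0 = 11110000 matches 11110xxx → 4-byte sequence.
Byte 1: 0xF0 = 11110000, payload 000 (3 bits).
Byte 2: 0x9F = 10011111 (10xxxxxx ✓), payload 011111.
Byte 3: 0xA6 = 10100110 (10xxxxxx ✓), payload 100110.
Byte 4: 0xA3 = 10100011 (10xxxxxx ✓), payload 100011.
Concatenate: 000011111100110100011 = 0x1F9A3 (21 bits → U+1F9A3).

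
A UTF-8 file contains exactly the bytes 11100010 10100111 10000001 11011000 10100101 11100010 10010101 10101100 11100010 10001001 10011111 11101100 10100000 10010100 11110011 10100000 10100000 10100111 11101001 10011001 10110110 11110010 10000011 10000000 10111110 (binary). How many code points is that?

Byte at offset 0: 0xE2 = 11100010 → 3-byte char (#1). Advance 3.
Byte at offset 3: 0xD8 = 11011000 → 2-byte char (#2). Advance 2.
Byte at offset 5: 0xE2 = 11100010 → 3-byte char (#3). Advance 3.
Byte at offset 8: 0xE2 = 11100010 → 3-byte char (#4). Advance 3.
Byte at offset 11: 0xEC = 11101100 → 3-byte char (#5). Advance 3.
Byte at offset 14: 0xF3 = 11110011 → 4-byte char (#6). Advance 4.
Byte at offset 18: 0xE9 = 11101001 → 3-byte char (#7). Advance 3.
Byte at offset 21: 0xF2 = 11110010 → 4-byte char (#8). Advance 4.
Reached end at offset 25 after 8 code points.

8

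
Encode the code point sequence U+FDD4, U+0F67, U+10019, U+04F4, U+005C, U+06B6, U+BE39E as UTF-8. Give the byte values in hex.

EF B7 94 E0 BD A7 F0 90 80 99 D3 B4 5C DA B6 F2 BE 8E 9E

U+FDD4: 3-byte form → EF B7 94.
U+0F67: 3-byte form → E0 BD A7.
U+10019: 4-byte form → F0 90 80 99.
U+04F4: 2-byte form → D3 B4.
U+005C: 1-byte form → 5C.
U+06B6: 2-byte form → DA B6.
U+BE39E: 4-byte form → F2 BE 8E 9E.
Concatenated (19 bytes): EF B7 94 E0 BD A7 F0 90 80 99 D3 B4 5C DA B6 F2 BE 8E 9E.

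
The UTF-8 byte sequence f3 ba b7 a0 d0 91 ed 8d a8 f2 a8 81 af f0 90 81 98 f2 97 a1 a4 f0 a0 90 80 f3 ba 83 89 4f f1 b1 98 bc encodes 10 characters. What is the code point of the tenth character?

U+7163C

Offset 0: leading byte 0xF3 = 11110011 → 4-byte char #1 = F3 BA B7 A0.
Offset 4: leading byte 0xD0 = 11010000 → 2-byte char #2 = D0 91.
Offset 6: leading byte 0xED = 11101101 → 3-byte char #3 = ED 8D A8.
Offset 9: leading byte 0xF2 = 11110010 → 4-byte char #4 = F2 A8 81 AF.
Offset 13: leading byte 0xF0 = 11110000 → 4-byte char #5 = F0 90 81 98.
Offset 17: leading byte 0xF2 = 11110010 → 4-byte char #6 = F2 97 A1 A4.
Offset 21: leading byte 0xF0 = 11110000 → 4-byte char #7 = F0 A0 90 80.
Offset 25: leading byte 0xF3 = 11110011 → 4-byte char #8 = F3 BA 83 89.
Offset 29: leading byte 0x4F = 01001111 → 1-byte char #9 = 4F.
Offset 30: leading byte 0xF1 = 11110001 → 4-byte char #10 = F1 B1 98 BC.
Leading byte 0xF1 = 11110001 matches 11110xxx → 4-byte sequence.
Byte 1: 0xF1 = 11110001, payload 001 (3 bits).
Byte 2: 0xB1 = 10110001 (10xxxxxx ✓), payload 110001.
Byte 3: 0x98 = 10011000 (10xxxxxx ✓), payload 011000.
Byte 4: 0xBC = 10111100 (10xxxxxx ✓), payload 111100.
Concatenate: 001110001011000111100 = 0x7163C (21 bits → U+7163C).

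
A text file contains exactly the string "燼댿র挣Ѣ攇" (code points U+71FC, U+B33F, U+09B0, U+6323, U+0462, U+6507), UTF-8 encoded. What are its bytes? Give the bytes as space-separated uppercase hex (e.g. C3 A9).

E7 87 BC EB 8C BF E0 A6 B0 E6 8C A3 D1 A2 E6 94 87

U+71FC: 3-byte form → E7 87 BC.
U+B33F: 3-byte form → EB 8C BF.
U+09B0: 3-byte form → E0 A6 B0.
U+6323: 3-byte form → E6 8C A3.
U+0462: 2-byte form → D1 A2.
U+6507: 3-byte form → E6 94 87.
Concatenated (17 bytes): E7 87 BC EB 8C BF E0 A6 B0 E6 8C A3 D1 A2 E6 94 87.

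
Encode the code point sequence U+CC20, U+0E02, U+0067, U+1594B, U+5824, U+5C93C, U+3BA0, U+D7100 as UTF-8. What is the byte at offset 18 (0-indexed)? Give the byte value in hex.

0xE3

U+CC20 → 3-byte form EC B0 A0 at offsets 0–2.
U+0E02 → 3-byte form E0 B8 82 at offsets 3–5.
U+0067 → 1-byte form 67 at offsets 6–6.
U+1594B → 4-byte form F0 95 A5 8B at offsets 7–10.
U+5824 → 3-byte form E5 A0 A4 at offsets 11–13.
U+5C93C → 4-byte form F1 9C A4 BC at offsets 14–17.
U+3BA0 → 3-byte form E3 AE A0 at offsets 18–20.
Offset 18 falls in char 7's range; it's byte 1 of E3 AE A0 = 0xE3.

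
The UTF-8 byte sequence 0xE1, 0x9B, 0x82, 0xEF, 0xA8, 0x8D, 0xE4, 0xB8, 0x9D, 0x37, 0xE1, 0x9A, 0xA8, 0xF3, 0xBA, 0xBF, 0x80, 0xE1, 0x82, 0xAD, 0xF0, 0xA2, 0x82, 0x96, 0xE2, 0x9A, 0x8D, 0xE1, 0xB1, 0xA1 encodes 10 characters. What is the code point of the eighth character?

Offset 0: leading byte 0xE1 = 11100001 → 3-byte char #1 = E1 9B 82.
Offset 3: leading byte 0xEF = 11101111 → 3-byte char #2 = EF A8 8D.
Offset 6: leading byte 0xE4 = 11100100 → 3-byte char #3 = E4 B8 9D.
Offset 9: leading byte 0x37 = 00110111 → 1-byte char #4 = 37.
Offset 10: leading byte 0xE1 = 11100001 → 3-byte char #5 = E1 9A A8.
Offset 13: leading byte 0xF3 = 11110011 → 4-byte char #6 = F3 BA BF 80.
Offset 17: leading byte 0xE1 = 11100001 → 3-byte char #7 = E1 82 AD.
Offset 20: leading byte 0xF0 = 11110000 → 4-byte char #8 = F0 A2 82 96.
Leading byte 0xF0 = 11110000 matches 11110xxx → 4-byte sequence.
Byte 1: 0xF0 = 11110000, payload 000 (3 bits).
Byte 2: 0xA2 = 10100010 (10xxxxxx ✓), payload 100010.
Byte 3: 0x82 = 10000010 (10xxxxxx ✓), payload 000010.
Byte 4: 0x96 = 10010110 (10xxxxxx ✓), payload 010110.
Concatenate: 000100010000010010110 = 0x22096 (21 bits → U+22096).

U+22096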